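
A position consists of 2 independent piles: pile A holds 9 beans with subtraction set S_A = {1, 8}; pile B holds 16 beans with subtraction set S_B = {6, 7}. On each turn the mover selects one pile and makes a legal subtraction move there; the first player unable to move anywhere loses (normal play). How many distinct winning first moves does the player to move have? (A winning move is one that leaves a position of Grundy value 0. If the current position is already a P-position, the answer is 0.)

Pile A, S = {1, 8}:
G(0) = 0
G(1) = mex{0} = 1
G(2) = mex{1} = 0
G(3) = mex{0} = 1
G(4) = mex{1} = 0
G(5) = mex{0} = 1
G(6) = mex{1} = 0
G(7) = mex{0} = 1
G(8) = mex{1,0} = 2
G(9) = mex{2,1} = 0
G_A(9) = 0.
Pile B, S = {6, 7}:
G(0) = 0
G(1) = mex{} = 0
G(2) = mex{} = 0
G(3) = mex{} = 0
G(4) = mex{} = 0
G(5) = mex{} = 0
G(6) = mex{0} = 1
G(7) = mex{0,0} = 1
G(8) = mex{0,0} = 1
G(9) = mex{0,0} = 1
G(10) = mex{0,0} = 1
G(11) = mex{0,0} = 1
G(12) = mex{1,0} = 2
G(13) = mex{1,1} = 0
G(14) = mex{1,1} = 0
G(15) = mex{1,1} = 0
G(16) = mex{1,1} = 0
G_B(16) = 0.
Combined Grundy value = 0 ⊕ 0 = 0.
A winning move leaves total XOR = 0, i.e. changes one component's Grundy value g to g ⊕ X where X is the current total.
Pile A: target g' = 0⊕0 = 0, but every legal move changes the Grundy value (mex property), so 0 moves.
Pile B: target g' = 0⊕0 = 0, but every legal move changes the Grundy value (mex property), so 0 moves.

0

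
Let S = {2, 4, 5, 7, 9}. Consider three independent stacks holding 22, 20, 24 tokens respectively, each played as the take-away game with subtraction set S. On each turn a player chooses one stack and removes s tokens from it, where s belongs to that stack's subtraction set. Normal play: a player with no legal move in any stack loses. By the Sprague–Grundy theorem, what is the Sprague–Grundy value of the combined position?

All stacks use S = {2, 4, 5, 7, 9}:
n :  0  1  2  3  4  5  6  7  8  9 10 11 12 13 14 15 16 17 18 19 20 21 22 23 24
G :  0  0  1  1  2  2  3  3  4  4  5  0  0  1  1  2  2  3  3  4  4  5  0  0  1
Stack A: G(22) = 0.
Stack B: G(20) = 4.
Stack C: G(24) = 1.
Combined Grundy value = 0 ⊕ 4 ⊕ 1 = 5.

5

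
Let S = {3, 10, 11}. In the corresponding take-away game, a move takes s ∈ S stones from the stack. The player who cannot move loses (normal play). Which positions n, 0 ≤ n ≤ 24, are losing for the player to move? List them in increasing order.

0, 1, 2, 6, 7, 8, 14, 15, 20, 21, 22

G(0) = 0
G(1) = mex{} = 0
G(2) = mex{} = 0
G(3) = mex{0} = 1
G(4) = mex{0} = 1
G(5) = mex{0} = 1
G(6) = mex{1} = 0
G(7) = mex{1} = 0
G(8) = mex{1} = 0
G(9) = mex{0} = 1
G(10) = mex{0,0} = 1
G(11) = mex{0,0,0} = 1
G(12) = mex{1,0,0} = 2
G(13) = mex{1,1,0} = 2
G(14) = mex{1,1,1} = 0
G(15) = mex{2,1,1} = 0
G(16) = mex{2,0,1} = 3
G(17) = mex{0,0,0} = 1
G(18) = mex{0,0,0} = 1
G(19) = mex{3,1,0} = 2
G(20) = mex{1,1,1} = 0
G(21) = mex{1,1,1} = 0
G(22) = mex{2,2,1} = 0
G(23) = mex{0,2,2} = 1
G(24) = mex{0,0,2} = 1
P-positions are exactly the n with G(n) = 0.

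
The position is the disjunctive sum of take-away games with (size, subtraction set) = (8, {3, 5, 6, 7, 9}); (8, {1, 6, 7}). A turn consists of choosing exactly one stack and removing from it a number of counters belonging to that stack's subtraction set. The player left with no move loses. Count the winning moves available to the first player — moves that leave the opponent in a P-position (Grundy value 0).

Stack A, S = {3, 5, 6, 7, 9}:
n : 0 1 2 3 4 5 6 7 8
G : 0 0 0 1 1 1 2 2 2
G_A(8) = 2.
Stack B, S = {1, 6, 7}:
n : 0 1 2 3 4 5 6 7 8
G : 0 1 0 1 0 1 2 3 2
G_B(8) = 2.
Combined Grundy value = 2 ⊕ 2 = 0.
A winning move leaves total XOR = 0, i.e. changes one component's Grundy value g to g ⊕ X where X is the current total.
Stack A: target g' = 2⊕0 = 2, but every legal move changes the Grundy value (mex property), so 0 moves.
Stack B: target g' = 2⊕0 = 2, but every legal move changes the Grundy value (mex property), so 0 moves.

0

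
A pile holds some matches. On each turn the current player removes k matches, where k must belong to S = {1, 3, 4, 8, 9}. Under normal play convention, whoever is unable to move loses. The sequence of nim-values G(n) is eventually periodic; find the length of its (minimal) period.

n :  0  1  2  3  4  5  6  7  8  9 10 11 12 13 14 15 16 17 18 19 20 21 22 23 24 25
G :  0  1  0  1  2  3  2  0  1  4  3  2  0  1  0  1  2  3  2  0  1  4  3  2  0  1
G(n+12) = G(n) holds for n = 0,…,8 (a full window of length max(S) = 9), so the sequence is purely periodic with period 12.

12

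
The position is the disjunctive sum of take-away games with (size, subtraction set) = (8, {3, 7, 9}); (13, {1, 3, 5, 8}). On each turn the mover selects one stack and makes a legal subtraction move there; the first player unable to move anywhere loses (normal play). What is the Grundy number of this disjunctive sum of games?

Stack A, S = {3, 7, 9}:
n : 0 1 2 3 4 5 6 7 8
G : 0 0 0 1 1 1 0 2 2
G_A(8) = 2.
Stack B, S = {1, 3, 5, 8}:
G(0) = 0
G(1) = mex{0} = 1
G(2) = mex{1} = 0
G(3) = mex{0,0} = 1
G(4) = mex{1,1} = 0
G(5) = mex{0,0,0} = 1
G(6) = mex{1,1,1} = 0
G(7) = mex{0,0,0} = 1
G(8) = mex{1,1,1,0} = 2
G(9) = mex{2,0,0,1} = 3
G(10) = mex{3,1,1,0} = 2
G(11) = mex{2,2,0,1} = 3
G(12) = mex{3,3,1,0} = 2
G(13) = mex{2,2,2,1} = 0
G_B(13) = 0.
Combined Grundy value = 2 ⊕ 0 = 2.

2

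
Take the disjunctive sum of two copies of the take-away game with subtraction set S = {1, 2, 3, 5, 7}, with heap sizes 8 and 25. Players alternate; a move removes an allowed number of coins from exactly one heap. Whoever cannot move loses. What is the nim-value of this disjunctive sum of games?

1

All heaps use S = {1, 2, 3, 5, 7}:
G(0) = 0
G(1) = mex{0} = 1
G(2) = mex{1,0} = 2
G(3) = mex{2,1,0} = 3
G(4) = mex{3,2,1} = 0
G(5) = mex{0,3,2,0} = 1
G(6) = mex{1,0,3,1} = 2
G(7) = mex{2,1,0,2,0} = 3
G(8) = mex{3,2,1,3,1} = 0
G(9) = mex{0,3,2,0,2} = 1
G(10) = mex{1,0,3,1,3} = 2
G(11) = mex{2,1,0,2,0} = 3
G(12) = mex{3,2,1,3,1} = 0
G(13) = mex{0,3,2,0,2} = 1
G(14) = mex{1,0,3,1,3} = 2
G(15) = mex{2,1,0,2,0} = 3
G(16) = mex{3,2,1,3,1} = 0
G(17) = mex{0,3,2,0,2} = 1
G(18) = mex{1,0,3,1,3} = 2
G(19) = mex{2,1,0,2,0} = 3
G(20) = mex{3,2,1,3,1} = 0
G(21) = mex{0,3,2,0,2} = 1
G(22) = mex{1,0,3,1,3} = 2
G(23) = mex{2,1,0,2,0} = 3
G(24) = mex{3,2,1,3,1} = 0
G(25) = mex{0,3,2,0,2} = 1
Heap A: G(8) = 0.
Heap B: G(25) = 1.
Combined Grundy value = 0 ⊕ 1 = 1.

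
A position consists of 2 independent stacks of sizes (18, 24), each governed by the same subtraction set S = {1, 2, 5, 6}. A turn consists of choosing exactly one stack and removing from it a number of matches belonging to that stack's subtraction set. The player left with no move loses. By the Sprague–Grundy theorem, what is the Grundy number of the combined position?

1

All stacks use S = {1, 2, 5, 6}:
n :  0  1  2  3  4  5  6  7  8  9 10 11 12 13 14 15 16 17 18 19 20 21 22 23 24
G :  0  1  2  0  1  2  3  0  1  2  0  1  2  3  0  1  2  0  1  2  3  0  1  2  0
Stack A: G(18) = 1.
Stack B: G(24) = 0.
Combined Grundy value = 1 ⊕ 0 = 1.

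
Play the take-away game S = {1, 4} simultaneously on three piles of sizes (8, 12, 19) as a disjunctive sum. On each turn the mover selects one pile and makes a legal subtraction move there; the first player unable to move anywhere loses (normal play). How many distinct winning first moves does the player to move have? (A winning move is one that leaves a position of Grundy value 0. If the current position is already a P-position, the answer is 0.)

2

All piles use S = {1, 4}:
n :  0  1  2  3  4  5  6  7  8  9 10 11 12 13 14 15 16 17 18 19
G :  0  1  0  1  2  0  1  0  1  2  0  1  0  1  2  0  1  0  1  2
Pile A: G(8) = 1.
Pile B: G(12) = 0.
Pile C: G(19) = 2.
Combined Grundy value = 1 ⊕ 0 ⊕ 2 = 3.
A winning move leaves total XOR = 0, i.e. changes one component's Grundy value g to g ⊕ X where X is the current total.
Pile A: need g' = 1⊕3 = 2. Options: 8−1→G=0, 8−4→G=2. Hits: 1.
Pile B: need g' = 0⊕3 = 3. Options: 12−1→G=1, 12−4→G=1. Hits: 0.
Pile C: need g' = 2⊕3 = 1. Options: 19−1→G=1, 19−4→G=0. Hits: 1.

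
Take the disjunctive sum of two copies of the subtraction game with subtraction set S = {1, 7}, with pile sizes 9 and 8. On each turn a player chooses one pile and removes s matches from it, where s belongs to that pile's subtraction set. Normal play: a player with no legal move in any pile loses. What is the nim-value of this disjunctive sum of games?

1

All piles use S = {1, 7}:
n : 0 1 2 3 4 5 6 7 8 9
G : 0 1 0 1 0 1 0 1 0 1
Pile A: G(9) = 1.
Pile B: G(8) = 0.
Combined Grundy value = 1 ⊕ 0 = 1.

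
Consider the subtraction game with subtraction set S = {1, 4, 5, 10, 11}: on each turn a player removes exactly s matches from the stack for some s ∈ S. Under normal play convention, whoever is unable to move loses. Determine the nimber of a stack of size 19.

G(0) = 0
G(1) = mex{0} = 1
G(2) = mex{1} = 0
G(3) = mex{0} = 1
G(4) = mex{1,0} = 2
G(5) = mex{2,1,0} = 3
G(6) = mex{3,0,1} = 2
G(7) = mex{2,1,0} = 3
G(8) = mex{3,2,1} = 0
G(9) = mex{0,3,2} = 1
G(10) = mex{1,2,3,0} = 4
G(11) = mex{4,3,2,1,0} = 5
G(12) = mex{5,0,3,0,1} = 2
G(13) = mex{2,1,0,1,0} = 3
G(14) = mex{3,4,1,2,1} = 0
G(15) = mex{0,5,4,3,2} = 1
G(16) = mex{1,2,5,2,3} = 0
G(17) = mex{0,3,2,3,2} = 1
G(18) = mex{1,0,3,0,3} = 2
G(19) = mex{2,1,0,1,0} = 3

3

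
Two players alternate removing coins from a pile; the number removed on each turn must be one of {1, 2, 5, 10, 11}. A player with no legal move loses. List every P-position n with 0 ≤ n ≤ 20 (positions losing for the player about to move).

G(0) = 0
G(1) = mex{0} = 1
G(2) = mex{1,0} = 2
G(3) = mex{2,1} = 0
G(4) = mex{0,2} = 1
G(5) = mex{1,0,0} = 2
G(6) = mex{2,1,1} = 0
G(7) = mex{0,2,2} = 1
G(8) = mex{1,0,0} = 2
G(9) = mex{2,1,1} = 0
G(10) = mex{0,2,2,0} = 1
G(11) = mex{1,0,0,1,0} = 2
G(12) = mex{2,1,1,2,1} = 0
G(13) = mex{0,2,2,0,2} = 1
G(14) = mex{1,0,0,1,0} = 2
G(15) = mex{2,1,1,2,1} = 0
G(16) = mex{0,2,2,0,2} = 1
G(17) = mex{1,0,0,1,0} = 2
G(18) = mex{2,1,1,2,1} = 0
G(19) = mex{0,2,2,0,2} = 1
G(20) = mex{1,0,0,1,0} = 2
P-positions are exactly the n with G(n) = 0.

0, 3, 6, 9, 12, 15, 18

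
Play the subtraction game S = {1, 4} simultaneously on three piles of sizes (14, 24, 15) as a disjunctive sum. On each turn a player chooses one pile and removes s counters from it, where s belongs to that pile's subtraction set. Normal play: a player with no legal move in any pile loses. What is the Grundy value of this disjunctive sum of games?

0

All piles use S = {1, 4}:
G(0) = 0
G(1) = mex{0} = 1
G(2) = mex{1} = 0
G(3) = mex{0} = 1
G(4) = mex{1,0} = 2
G(5) = mex{2,1} = 0
G(6) = mex{0,0} = 1
G(7) = mex{1,1} = 0
G(8) = mex{0,2} = 1
G(9) = mex{1,0} = 2
G(10) = mex{2,1} = 0
G(11) = mex{0,0} = 1
G(12) = mex{1,1} = 0
G(13) = mex{0,2} = 1
G(14) = mex{1,0} = 2
G(15) = mex{2,1} = 0
G(16) = mex{0,0} = 1
G(17) = mex{1,1} = 0
G(18) = mex{0,2} = 1
G(19) = mex{1,0} = 2
G(20) = mex{2,1} = 0
G(21) = mex{0,0} = 1
G(22) = mex{1,1} = 0
G(23) = mex{0,2} = 1
G(24) = mex{1,0} = 2
Pile A: G(14) = 2.
Pile B: G(24) = 2.
Pile C: G(15) = 0.
Combined Grundy value = 2 ⊕ 2 ⊕ 0 = 0.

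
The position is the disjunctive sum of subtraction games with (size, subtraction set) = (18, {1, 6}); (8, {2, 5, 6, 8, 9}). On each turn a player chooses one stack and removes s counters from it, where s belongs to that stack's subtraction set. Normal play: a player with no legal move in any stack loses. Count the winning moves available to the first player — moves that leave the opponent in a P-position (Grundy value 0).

1

Stack A, S = {1, 6}:
G(0) = 0
G(1) = mex{0} = 1
G(2) = mex{1} = 0
G(3) = mex{0} = 1
G(4) = mex{1} = 0
G(5) = mex{0} = 1
G(6) = mex{1,0} = 2
G(7) = mex{2,1} = 0
G(8) = mex{0,0} = 1
G(9) = mex{1,1} = 0
G(10) = mex{0,0} = 1
G(11) = mex{1,1} = 0
G(12) = mex{0,2} = 1
G(13) = mex{1,0} = 2
G(14) = mex{2,1} = 0
G(15) = mex{0,0} = 1
G(16) = mex{1,1} = 0
G(17) = mex{0,0} = 1
G(18) = mex{1,1} = 0
G_A(18) = 0.
Stack B, S = {2, 5, 6, 8, 9}:
n : 0 1 2 3 4 5 6 7 8
G : 0 0 1 1 0 2 1 3 2
G_B(8) = 2.
Combined Grundy value = 0 ⊕ 2 = 2.
A winning move leaves total XOR = 0, i.e. changes one component's Grundy value g to g ⊕ X where X is the current total.
Stack A: need g' = 0⊕2 = 2. Options: 18−1→G=1, 18−6→G=1. Hits: 0.
Stack B: need g' = 2⊕2 = 0. Options: 8−2→G=1, 8−5→G=1, 8−6→G=1, 8−8→G=0. Hits: 1.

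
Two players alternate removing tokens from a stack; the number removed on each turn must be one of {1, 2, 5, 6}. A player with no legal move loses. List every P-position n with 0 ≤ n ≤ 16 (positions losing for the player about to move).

G(0) = 0
G(1) = mex{0} = 1
G(2) = mex{1,0} = 2
G(3) = mex{2,1} = 0
G(4) = mex{0,2} = 1
G(5) = mex{1,0,0} = 2
G(6) = mex{2,1,1,0} = 3
G(7) = mex{3,2,2,1} = 0
G(8) = mex{0,3,0,2} = 1
G(9) = mex{1,0,1,0} = 2
G(10) = mex{2,1,2,1} = 0
G(11) = mex{0,2,3,2} = 1
G(12) = mex{1,0,0,3} = 2
G(13) = mex{2,1,1,0} = 3
G(14) = mex{3,2,2,1} = 0
G(15) = mex{0,3,0,2} = 1
G(16) = mex{1,0,1,0} = 2
P-positions are exactly the n with G(n) = 0.

0, 3, 7, 10, 14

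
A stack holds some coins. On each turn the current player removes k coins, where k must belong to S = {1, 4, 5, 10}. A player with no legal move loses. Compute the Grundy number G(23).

G(0) = 0
G(1) = mex{0} = 1
G(2) = mex{1} = 0
G(3) = mex{0} = 1
G(4) = mex{1,0} = 2
G(5) = mex{2,1,0} = 3
G(6) = mex{3,0,1} = 2
G(7) = mex{2,1,0} = 3
G(8) = mex{3,2,1} = 0
G(9) = mex{0,3,2} = 1
G(10) = mex{1,2,3,0} = 4
G(11) = mex{4,3,2,1} = 0
G(12) = mex{0,0,3,0} = 1
G(13) = mex{1,1,0,1} = 2
G(14) = mex{2,4,1,2} = 0
G(15) = mex{0,0,4,3} = 1
G(16) = mex{1,1,0,2} = 3
G(17) = mex{3,2,1,3} = 0
G(18) = mex{0,0,2,0} = 1
G(19) = mex{1,1,0,1} = 2
G(20) = mex{2,3,1,4} = 0
G(21) = mex{0,0,3,0} = 1
G(22) = mex{1,1,0,1} = 2
G(23) = mex{2,2,1,2} = 0

0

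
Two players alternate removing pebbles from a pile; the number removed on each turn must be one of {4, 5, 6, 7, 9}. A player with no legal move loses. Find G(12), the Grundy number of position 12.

3

n :  0  1  2  3  4  5  6  7  8  9 10 11 12
G :  0  0  0  0  1  1  1  1  2  2  2  2  3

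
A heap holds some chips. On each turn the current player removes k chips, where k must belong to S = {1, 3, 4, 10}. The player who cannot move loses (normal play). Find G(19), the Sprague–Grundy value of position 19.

n :  0  1  2  3  4  5  6  7  8  9 10 11 12 13 14 15 16 17 18 19
G :  0  1  0  1  2  3  2  0  1  0  1  2  3  2  0  1  0  1  2  3

3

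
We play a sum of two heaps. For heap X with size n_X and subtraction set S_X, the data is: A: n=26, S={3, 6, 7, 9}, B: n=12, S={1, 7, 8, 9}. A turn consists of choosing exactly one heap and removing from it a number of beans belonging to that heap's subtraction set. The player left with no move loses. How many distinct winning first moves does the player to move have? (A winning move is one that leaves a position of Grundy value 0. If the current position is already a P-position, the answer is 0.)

3

Heap A, S = {3, 6, 7, 9}:
n :  0  1  2  3  4  5  6  7  8  9 10 11 12 13 14 15 16 17 18 19 20 21 22 23 24 25 26
G :  0  0  0  1  1  1  2  2  2  3  3  3  0  0  0  1  1  1  2  2  2  3  3  3  0  0  0
G_A(26) = 0.
Heap B, S = {1, 7, 8, 9}:
G(0) = 0
G(1) = mex{0} = 1
G(2) = mex{1} = 0
G(3) = mex{0} = 1
G(4) = mex{1} = 0
G(5) = mex{0} = 1
G(6) = mex{1} = 0
G(7) = mex{0,0} = 1
G(8) = mex{1,1,0} = 2
G(9) = mex{2,0,1,0} = 3
G(10) = mex{3,1,0,1} = 2
G(11) = mex{2,0,1,0} = 3
G(12) = mex{3,1,0,1} = 2
G_B(12) = 2.
Combined Grundy value = 0 ⊕ 2 = 2.
A winning move leaves total XOR = 0, i.e. changes one component's Grundy value g to g ⊕ X where X is the current total.
Heap A: need g' = 0⊕2 = 2. Options: 26−3→G=3, 26−6→G=2, 26−7→G=2, 26−9→G=1. Hits: 2.
Heap B: need g' = 2⊕2 = 0. Options: 12−1→G=3, 12−7→G=1, 12−8→G=0, 12−9→G=1. Hits: 1.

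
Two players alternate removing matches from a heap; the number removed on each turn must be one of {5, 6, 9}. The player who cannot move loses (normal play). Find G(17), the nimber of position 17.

0

G(0) = 0
G(1) = mex{} = 0
G(2) = mex{} = 0
G(3) = mex{} = 0
G(4) = mex{} = 0
G(5) = mex{0} = 1
G(6) = mex{0,0} = 1
G(7) = mex{0,0} = 1
G(8) = mex{0,0} = 1
G(9) = mex{0,0,0} = 1
G(10) = mex{1,0,0} = 2
G(11) = mex{1,1,0} = 2
G(12) = mex{1,1,0} = 2
G(13) = mex{1,1,0} = 2
G(14) = mex{1,1,1} = 0
G(15) = mex{2,1,1} = 0
G(16) = mex{2,2,1} = 0
G(17) = mex{2,2,1} = 0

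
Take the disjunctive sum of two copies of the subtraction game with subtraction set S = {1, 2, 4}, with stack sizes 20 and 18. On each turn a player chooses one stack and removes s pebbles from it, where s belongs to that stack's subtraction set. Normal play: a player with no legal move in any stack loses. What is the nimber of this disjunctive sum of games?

2

All stacks use S = {1, 2, 4}:
G(0) = 0
G(1) = mex{0} = 1
G(2) = mex{1,0} = 2
G(3) = mex{2,1} = 0
G(4) = mex{0,2,0} = 1
G(5) = mex{1,0,1} = 2
G(6) = mex{2,1,2} = 0
G(7) = mex{0,2,0} = 1
G(8) = mex{1,0,1} = 2
G(9) = mex{2,1,2} = 0
G(10) = mex{0,2,0} = 1
G(11) = mex{1,0,1} = 2
G(12) = mex{2,1,2} = 0
G(13) = mex{0,2,0} = 1
G(14) = mex{1,0,1} = 2
G(15) = mex{2,1,2} = 0
G(16) = mex{0,2,0} = 1
G(17) = mex{1,0,1} = 2
G(18) = mex{2,1,2} = 0
G(19) = mex{0,2,0} = 1
G(20) = mex{1,0,1} = 2
Stack A: G(20) = 2.
Stack B: G(18) = 0.
Combined Grundy value = 2 ⊕ 0 = 2.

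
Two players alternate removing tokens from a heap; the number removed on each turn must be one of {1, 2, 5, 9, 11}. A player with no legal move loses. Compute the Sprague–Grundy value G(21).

1

n :  0  1  2  3  4  5  6  7  8  9 10 11 12 13 14 15 16 17 18 19 20 21
G :  0  1  2  0  1  2  0  1  2  3  0  1  2  0  1  2  0  1  2  3  0  1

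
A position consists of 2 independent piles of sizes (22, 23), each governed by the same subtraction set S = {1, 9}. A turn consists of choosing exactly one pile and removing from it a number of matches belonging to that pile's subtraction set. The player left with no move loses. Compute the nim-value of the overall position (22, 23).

All piles use S = {1, 9}:
n :  0  1  2  3  4  5  6  7  8  9 10 11 12 13 14 15 16 17 18 19 20 21 22 23
G :  0  1  0  1  0  1  0  1  0  1  0  1  0  1  0  1  0  1  0  1  0  1  0  1
Pile A: G(22) = 0.
Pile B: G(23) = 1.
Combined Grundy value = 0 ⊕ 1 = 1.

1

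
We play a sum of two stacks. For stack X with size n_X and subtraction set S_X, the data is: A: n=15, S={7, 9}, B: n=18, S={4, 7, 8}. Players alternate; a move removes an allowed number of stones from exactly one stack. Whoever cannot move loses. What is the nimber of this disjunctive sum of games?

Stack A, S = {7, 9}:
n :  0  1  2  3  4  5  6  7  8  9 10 11 12 13 14 15
G :  0  0  0  0  0  0  0  1  1  1  1  1  1  1  2  2
G_A(15) = 2.
Stack B, S = {4, 7, 8}:
n :  0  1  2  3  4  5  6  7  8  9 10 11 12 13 14 15 16 17 18
G :  0  0  0  0  1  1  1  1  2  2  2  2  0  0  0  0  1  1  1
G_B(18) = 1.
Combined Grundy value = 2 ⊕ 1 = 3.

3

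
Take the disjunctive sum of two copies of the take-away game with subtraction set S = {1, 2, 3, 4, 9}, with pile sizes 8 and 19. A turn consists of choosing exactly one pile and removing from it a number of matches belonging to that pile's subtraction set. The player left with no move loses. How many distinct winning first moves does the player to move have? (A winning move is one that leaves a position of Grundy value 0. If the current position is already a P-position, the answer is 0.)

All piles use S = {1, 2, 3, 4, 9}:
G(0) = 0
G(1) = mex{0} = 1
G(2) = mex{1,0} = 2
G(3) = mex{2,1,0} = 3
G(4) = mex{3,2,1,0} = 4
G(5) = mex{4,3,2,1} = 0
G(6) = mex{0,4,3,2} = 1
G(7) = mex{1,0,4,3} = 2
G(8) = mex{2,1,0,4} = 3
G(9) = mex{3,2,1,0,0} = 4
G(10) = mex{4,3,2,1,1} = 0
G(11) = mex{0,4,3,2,2} = 1
G(12) = mex{1,0,4,3,3} = 2
G(13) = mex{2,1,0,4,4} = 3
G(14) = mex{3,2,1,0,0} = 4
G(15) = mex{4,3,2,1,1} = 0
G(16) = mex{0,4,3,2,2} = 1
G(17) = mex{1,0,4,3,3} = 2
G(18) = mex{2,1,0,4,4} = 3
G(19) = mex{3,2,1,0,0} = 4
Pile A: G(8) = 3.
Pile B: G(19) = 4.
Combined Grundy value = 3 ⊕ 4 = 7.
A winning move leaves total XOR = 0, i.e. changes one component's Grundy value g to g ⊕ X where X is the current total.
Pile A: need g' = 3⊕7 = 4. Options: 8−1→G=2, 8−2→G=1, 8−3→G=0, 8−4→G=4. Hits: 1.
Pile B: need g' = 4⊕7 = 3. Options: 19−1→G=3, 19−2→G=2, 19−3→G=1, 19−4→G=0, 19−9→G=0. Hits: 1.

2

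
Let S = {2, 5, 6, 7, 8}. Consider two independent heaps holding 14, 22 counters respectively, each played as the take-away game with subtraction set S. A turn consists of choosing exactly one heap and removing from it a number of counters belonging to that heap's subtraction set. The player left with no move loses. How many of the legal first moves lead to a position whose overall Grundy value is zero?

4

All heaps use S = {2, 5, 6, 7, 8}:
n :  0  1  2  3  4  5  6  7  8  9 10 11 12 13 14 15 16 17 18 19 20 21 22
G :  0  0  1  1  0  2  1  3  2  2  3  3  4  0  0  1  1  0  2  1  3  2  2
Heap A: G(14) = 0.
Heap B: G(22) = 2.
Combined Grundy value = 0 ⊕ 2 = 2.
A winning move leaves total XOR = 0, i.e. changes one component's Grundy value g to g ⊕ X where X is the current total.
Heap A: need g' = 0⊕2 = 2. Options: 14−2→G=4, 14−5→G=2, 14−6→G=2, 14−7→G=3, 14−8→G=1. Hits: 2.
Heap B: need g' = 2⊕2 = 0. Options: 22−2→G=3, 22−5→G=0, 22−6→G=1, 22−7→G=1, 22−8→G=0. Hits: 2.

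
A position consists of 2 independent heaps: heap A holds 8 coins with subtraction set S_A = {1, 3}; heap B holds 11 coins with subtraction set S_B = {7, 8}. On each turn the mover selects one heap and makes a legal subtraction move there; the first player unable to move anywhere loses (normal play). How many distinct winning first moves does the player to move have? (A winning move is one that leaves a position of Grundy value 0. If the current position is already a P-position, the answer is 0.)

4

Heap A, S = {1, 3}:
G(0) = 0
G(1) = mex{0} = 1
G(2) = mex{1} = 0
G(3) = mex{0,0} = 1
G(4) = mex{1,1} = 0
G(5) = mex{0,0} = 1
G(6) = mex{1,1} = 0
G(7) = mex{0,0} = 1
G(8) = mex{1,1} = 0
G_A(8) = 0.
Heap B, S = {7, 8}:
n :  0  1  2  3  4  5  6  7  8  9 10 11
G :  0  0  0  0  0  0  0  1  1  1  1  1
G_B(11) = 1.
Combined Grundy value = 0 ⊕ 1 = 1.
A winning move leaves total XOR = 0, i.e. changes one component's Grundy value g to g ⊕ X where X is the current total.
Heap A: need g' = 0⊕1 = 1. Options: 8−1→G=1, 8−3→G=1. Hits: 2.
Heap B: need g' = 1⊕1 = 0. Options: 11−7→G=0, 11−8→G=0. Hits: 2.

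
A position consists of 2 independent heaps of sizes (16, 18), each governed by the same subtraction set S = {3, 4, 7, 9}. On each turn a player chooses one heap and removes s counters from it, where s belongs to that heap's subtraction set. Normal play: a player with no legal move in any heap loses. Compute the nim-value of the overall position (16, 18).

All heaps use S = {3, 4, 7, 9}:
G(0) = 0
G(1) = mex{} = 0
G(2) = mex{} = 0
G(3) = mex{0} = 1
G(4) = mex{0,0} = 1
G(5) = mex{0,0} = 1
G(6) = mex{1,0} = 2
G(7) = mex{1,1,0} = 2
G(8) = mex{1,1,0} = 2
G(9) = mex{2,1,0,0} = 3
G(10) = mex{2,2,1,0} = 3
G(11) = mex{2,2,1,0} = 3
G(12) = mex{3,2,1,1} = 0
G(13) = mex{3,3,2,1} = 0
G(14) = mex{3,3,2,1} = 0
G(15) = mex{0,3,2,2} = 1
G(16) = mex{0,0,3,2} = 1
G(17) = mex{0,0,3,2} = 1
G(18) = mex{1,0,3,3} = 2
Heap A: G(16) = 1.
Heap B: G(18) = 2.
Combined Grundy value = 1 ⊕ 2 = 3.

3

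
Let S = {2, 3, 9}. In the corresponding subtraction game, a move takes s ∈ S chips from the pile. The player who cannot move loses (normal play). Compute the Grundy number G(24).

1

G(0) = 0
G(1) = mex{} = 0
G(2) = mex{0} = 1
G(3) = mex{0,0} = 1
G(4) = mex{1,0} = 2
G(5) = mex{1,1} = 0
G(6) = mex{2,1} = 0
G(7) = mex{0,2} = 1
G(8) = mex{0,0} = 1
G(9) = mex{1,0,0} = 2
G(10) = mex{1,1,0} = 2
G(11) = mex{2,1,1} = 0
G(12) = mex{2,2,1} = 0
G(13) = mex{0,2,2} = 1
G(14) = mex{0,0,0} = 1
G(15) = mex{1,0,0} = 2
G(16) = mex{1,1,1} = 0
G(17) = mex{2,1,1} = 0
G(18) = mex{0,2,2} = 1
G(19) = mex{0,0,2} = 1
G(20) = mex{1,0,0} = 2
G(21) = mex{1,1,0} = 2
G(22) = mex{2,1,1} = 0
G(23) = mex{2,2,1} = 0
G(24) = mex{0,2,2} = 1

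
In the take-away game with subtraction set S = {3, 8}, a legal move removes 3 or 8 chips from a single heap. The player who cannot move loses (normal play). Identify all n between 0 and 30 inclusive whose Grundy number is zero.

n :  0  1  2  3  4  5  6  7  8  9 10 11 12 13 14 15 16 17 18 19 20 21 22 23 24 25 26 27 28 29 30
G :  0  0  0  1  1  1  0  0  2  1  1  0  0  0  1  1  1  0  0  2  1  1  0  0  0  1  1  1  0  0  2
P-positions are exactly the n with G(n) = 0.

0, 1, 2, 6, 7, 11, 12, 13, 17, 18, 22, 23, 24, 28, 29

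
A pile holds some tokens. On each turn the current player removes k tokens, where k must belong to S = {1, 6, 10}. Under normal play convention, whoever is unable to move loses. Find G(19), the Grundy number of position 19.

1

G(0) = 0
G(1) = mex{0} = 1
G(2) = mex{1} = 0
G(3) = mex{0} = 1
G(4) = mex{1} = 0
G(5) = mex{0} = 1
G(6) = mex{1,0} = 2
G(7) = mex{2,1} = 0
G(8) = mex{0,0} = 1
G(9) = mex{1,1} = 0
G(10) = mex{0,0,0} = 1
G(11) = mex{1,1,1} = 0
G(12) = mex{0,2,0} = 1
G(13) = mex{1,0,1} = 2
G(14) = mex{2,1,0} = 3
G(15) = mex{3,0,1} = 2
G(16) = mex{2,1,2} = 0
G(17) = mex{0,0,0} = 1
G(18) = mex{1,1,1} = 0
G(19) = mex{0,2,0} = 1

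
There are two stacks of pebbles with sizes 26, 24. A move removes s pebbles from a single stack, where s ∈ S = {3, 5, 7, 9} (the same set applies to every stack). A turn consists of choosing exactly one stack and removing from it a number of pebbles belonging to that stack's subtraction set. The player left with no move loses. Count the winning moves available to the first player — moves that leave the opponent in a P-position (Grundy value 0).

All stacks use S = {3, 5, 7, 9}:
n :  0  1  2  3  4  5  6  7  8  9 10 11 12 13 14 15 16 17 18 19 20 21 22 23 24 25 26
G :  0  0  0  1  1  1  2  2  2  3  3  3  0  0  0  1  1  1  2  2  2  3  3  3  0  0  0
Stack A: G(26) = 0.
Stack B: G(24) = 0.
Combined Grundy value = 0 ⊕ 0 = 0.
A winning move leaves total XOR = 0, i.e. changes one component's Grundy value g to g ⊕ X where X is the current total.
Stack A: target g' = 0⊕0 = 0, but every legal move changes the Grundy value (mex property), so 0 moves.
Stack B: target g' = 0⊕0 = 0, but every legal move changes the Grundy value (mex property), so 0 moves.

0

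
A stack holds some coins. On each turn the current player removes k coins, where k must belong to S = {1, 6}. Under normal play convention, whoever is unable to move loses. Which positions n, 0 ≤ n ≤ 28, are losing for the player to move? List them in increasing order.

n :  0  1  2  3  4  5  6  7  8  9 10 11 12 13 14 15 16 17 18 19 20 21 22 23 24 25 26 27 28
G :  0  1  0  1  0  1  2  0  1  0  1  0  1  2  0  1  0  1  0  1  2  0  1  0  1  0  1  2  0
P-positions are exactly the n with G(n) = 0.

0, 2, 4, 7, 9, 11, 14, 16, 18, 21, 23, 25, 28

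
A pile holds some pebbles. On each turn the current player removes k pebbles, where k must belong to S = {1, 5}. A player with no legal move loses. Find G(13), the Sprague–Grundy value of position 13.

G(0) = 0
G(1) = mex{0} = 1
G(2) = mex{1} = 0
G(3) = mex{0} = 1
G(4) = mex{1} = 0
G(5) = mex{0,0} = 1
G(6) = mex{1,1} = 0
G(7) = mex{0,0} = 1
G(8) = mex{1,1} = 0
G(9) = mex{0,0} = 1
G(10) = mex{1,1} = 0
G(11) = mex{0,0} = 1
G(12) = mex{1,1} = 0
G(13) = mex{0,0} = 1

1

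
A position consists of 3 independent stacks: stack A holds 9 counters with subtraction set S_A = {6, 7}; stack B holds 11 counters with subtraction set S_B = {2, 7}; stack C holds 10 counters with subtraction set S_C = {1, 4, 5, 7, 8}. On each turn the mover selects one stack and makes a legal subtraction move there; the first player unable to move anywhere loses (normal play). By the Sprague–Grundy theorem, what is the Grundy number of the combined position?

Stack A, S = {6, 7}:
n : 0 1 2 3 4 5 6 7 8 9
G : 0 0 0 0 0 0 1 1 1 1
G_A(9) = 1.
Stack B, S = {2, 7}:
n :  0  1  2  3  4  5  6  7  8  9 10 11
G :  0  0  1  1  0  0  1  1  2  0  0  1
G_B(11) = 1.
Stack C, S = {1, 4, 5, 7, 8}:
n :  0  1  2  3  4  5  6  7  8  9 10
G :  0  1  0  1  2  3  2  3  4  5  4
G_C(10) = 4.
Combined Grundy value = 1 ⊕ 1 ⊕ 4 = 4.

4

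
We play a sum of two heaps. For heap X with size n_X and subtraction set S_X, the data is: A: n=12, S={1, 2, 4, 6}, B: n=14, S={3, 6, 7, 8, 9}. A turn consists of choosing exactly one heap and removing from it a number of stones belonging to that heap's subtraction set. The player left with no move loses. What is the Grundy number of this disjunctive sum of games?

Heap A, S = {1, 2, 4, 6}:
n :  0  1  2  3  4  5  6  7  8  9 10 11 12
G :  0  1  2  0  1  2  3  4  0  1  2  0  1
G_A(12) = 1.
Heap B, S = {3, 6, 7, 8, 9}:
n :  0  1  2  3  4  5  6  7  8  9 10 11 12 13 14
G :  0  0  0  1  1  1  2  2  2  3  3  3  0  0  0
G_B(14) = 0.
Combined Grundy value = 1 ⊕ 0 = 1.

1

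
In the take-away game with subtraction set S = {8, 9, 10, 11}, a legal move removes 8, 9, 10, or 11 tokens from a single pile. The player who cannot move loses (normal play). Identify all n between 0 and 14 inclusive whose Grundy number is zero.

G(0) = 0
G(1) = mex{} = 0
G(2) = mex{} = 0
G(3) = mex{} = 0
G(4) = mex{} = 0
G(5) = mex{} = 0
G(6) = mex{} = 0
G(7) = mex{} = 0
G(8) = mex{0} = 1
G(9) = mex{0,0} = 1
G(10) = mex{0,0,0} = 1
G(11) = mex{0,0,0,0} = 1
G(12) = mex{0,0,0,0} = 1
G(13) = mex{0,0,0,0} = 1
G(14) = mex{0,0,0,0} = 1
P-positions are exactly the n with G(n) = 0.

0, 1, 2, 3, 4, 5, 6, 7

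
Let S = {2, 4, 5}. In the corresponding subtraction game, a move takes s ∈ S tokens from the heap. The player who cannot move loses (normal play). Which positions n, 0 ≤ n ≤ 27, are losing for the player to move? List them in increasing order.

0, 1, 7, 8, 14, 15, 21, 22

G(0) = 0
G(1) = mex{} = 0
G(2) = mex{0} = 1
G(3) = mex{0} = 1
G(4) = mex{1,0} = 2
G(5) = mex{1,0,0} = 2
G(6) = mex{2,1,0} = 3
G(7) = mex{2,1,1} = 0
G(8) = mex{3,2,1} = 0
G(9) = mex{0,2,2} = 1
G(10) = mex{0,3,2} = 1
G(11) = mex{1,0,3} = 2
G(12) = mex{1,0,0} = 2
G(13) = mex{2,1,0} = 3
G(14) = mex{2,1,1} = 0
G(15) = mex{3,2,1} = 0
G(16) = mex{0,2,2} = 1
G(17) = mex{0,3,2} = 1
G(18) = mex{1,0,3} = 2
G(19) = mex{1,0,0} = 2
G(20) = mex{2,1,0} = 3
G(21) = mex{2,1,1} = 0
G(22) = mex{3,2,1} = 0
G(23) = mex{0,2,2} = 1
G(24) = mex{0,3,2} = 1
G(25) = mex{1,0,3} = 2
G(26) = mex{1,0,0} = 2
G(27) = mex{2,1,0} = 3
P-positions are exactly the n with G(n) = 0.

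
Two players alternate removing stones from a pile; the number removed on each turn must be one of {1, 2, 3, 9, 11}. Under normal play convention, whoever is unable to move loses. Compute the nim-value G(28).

0

n :  0  1  2  3  4  5  6  7  8  9 10 11 12 13 14 15 16 17 18 19 20 21 22 23 24 25 26 27 28
G :  0  1  2  3  0  1  2  3  0  1  2  3  0  1  2  3  0  1  2  3  0  1  2  3  0  1  2  3  0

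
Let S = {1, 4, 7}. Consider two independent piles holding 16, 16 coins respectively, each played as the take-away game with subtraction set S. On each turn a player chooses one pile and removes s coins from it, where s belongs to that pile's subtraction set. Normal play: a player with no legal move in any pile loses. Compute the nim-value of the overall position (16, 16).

All piles use S = {1, 4, 7}:
G(0) = 0
G(1) = mex{0} = 1
G(2) = mex{1} = 0
G(3) = mex{0} = 1
G(4) = mex{1,0} = 2
G(5) = mex{2,1} = 0
G(6) = mex{0,0} = 1
G(7) = mex{1,1,0} = 2
G(8) = mex{2,2,1} = 0
G(9) = mex{0,0,0} = 1
G(10) = mex{1,1,1} = 0
G(11) = mex{0,2,2} = 1
G(12) = mex{1,0,0} = 2
G(13) = mex{2,1,1} = 0
G(14) = mex{0,0,2} = 1
G(15) = mex{1,1,0} = 2
G(16) = mex{2,2,1} = 0
Pile A: G(16) = 0.
Pile B: G(16) = 0.
Combined Grundy value = 0 ⊕ 0 = 0.

0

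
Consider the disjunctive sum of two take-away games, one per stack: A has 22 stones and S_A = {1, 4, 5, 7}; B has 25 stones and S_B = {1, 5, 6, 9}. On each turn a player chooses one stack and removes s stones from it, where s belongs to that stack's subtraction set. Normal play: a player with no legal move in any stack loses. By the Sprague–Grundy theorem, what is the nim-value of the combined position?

3

Stack A, S = {1, 4, 5, 7}:
G(0) = 0
G(1) = mex{0} = 1
G(2) = mex{1} = 0
G(3) = mex{0} = 1
G(4) = mex{1,0} = 2
G(5) = mex{2,1,0} = 3
G(6) = mex{3,0,1} = 2
G(7) = mex{2,1,0,0} = 3
G(8) = mex{3,2,1,1} = 0
G(9) = mex{0,3,2,0} = 1
G(10) = mex{1,2,3,1} = 0
G(11) = mex{0,3,2,2} = 1
G(12) = mex{1,0,3,3} = 2
G(13) = mex{2,1,0,2} = 3
G(14) = mex{3,0,1,3} = 2
G(15) = mex{2,1,0,0} = 3
G(16) = mex{3,2,1,1} = 0
G(17) = mex{0,3,2,0} = 1
G(18) = mex{1,2,3,1} = 0
G(19) = mex{0,3,2,2} = 1
G(20) = mex{1,0,3,3} = 2
G(21) = mex{2,1,0,2} = 3
G(22) = mex{3,0,1,3} = 2
G_A(22) = 2.
Stack B, S = {1, 5, 6, 9}:
G(0) = 0
G(1) = mex{0} = 1
G(2) = mex{1} = 0
G(3) = mex{0} = 1
G(4) = mex{1} = 0
G(5) = mex{0,0} = 1
G(6) = mex{1,1,0} = 2
G(7) = mex{2,0,1} = 3
G(8) = mex{3,1,0} = 2
G(9) = mex{2,0,1,0} = 3
G(10) = mex{3,1,0,1} = 2
G(11) = mex{2,2,1,0} = 3
G(12) = mex{3,3,2,1} = 0
G(13) = mex{0,2,3,0} = 1
G(14) = mex{1,3,2,1} = 0
G(15) = mex{0,2,3,2} = 1
G(16) = mex{1,3,2,3} = 0
G(17) = mex{0,0,3,2} = 1
G(18) = mex{1,1,0,3} = 2
G(19) = mex{2,0,1,2} = 3
G(20) = mex{3,1,0,3} = 2
G(21) = mex{2,0,1,0} = 3
G(22) = mex{3,1,0,1} = 2
G(23) = mex{2,2,1,0} = 3
G(24) = mex{3,3,2,1} = 0
G(25) = mex{0,2,3,0} = 1
G_B(25) = 1.
Combined Grundy value = 2 ⊕ 1 = 3.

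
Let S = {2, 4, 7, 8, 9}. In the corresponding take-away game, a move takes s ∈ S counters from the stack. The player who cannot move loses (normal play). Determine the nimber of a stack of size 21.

G(0) = 0
G(1) = mex{} = 0
G(2) = mex{0} = 1
G(3) = mex{0} = 1
G(4) = mex{1,0} = 2
G(5) = mex{1,0} = 2
G(6) = mex{2,1} = 0
G(7) = mex{2,1,0} = 3
G(8) = mex{0,2,0,0} = 1
G(9) = mex{3,2,1,0,0} = 4
G(10) = mex{1,0,1,1,0} = 2
G(11) = mex{4,3,2,1,1} = 0
G(12) = mex{2,1,2,2,1} = 0
G(13) = mex{0,4,0,2,2} = 1
G(14) = mex{0,2,3,0,2} = 1
G(15) = mex{1,0,1,3,0} = 2
G(16) = mex{1,0,4,1,3} = 2
G(17) = mex{2,1,2,4,1} = 0
G(18) = mex{2,1,0,2,4} = 3
G(19) = mex{0,2,0,0,2} = 1
G(20) = mex{3,2,1,0,0} = 4
G(21) = mex{1,0,1,1,0} = 2

2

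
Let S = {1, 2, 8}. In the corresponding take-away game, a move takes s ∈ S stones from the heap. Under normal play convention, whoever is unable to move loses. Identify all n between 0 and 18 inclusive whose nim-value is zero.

n :  0  1  2  3  4  5  6  7  8  9 10 11 12 13 14 15 16 17 18
G :  0  1  2  0  1  2  0  1  2  0  1  2  0  1  2  0  1  2  0
P-positions are exactly the n with G(n) = 0.

0, 3, 6, 9, 12, 15, 18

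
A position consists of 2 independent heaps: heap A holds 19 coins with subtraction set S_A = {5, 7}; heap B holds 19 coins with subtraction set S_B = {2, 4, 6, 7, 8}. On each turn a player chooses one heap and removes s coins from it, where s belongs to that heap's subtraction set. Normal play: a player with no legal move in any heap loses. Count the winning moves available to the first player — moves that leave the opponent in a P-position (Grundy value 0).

2

Heap A, S = {5, 7}:
G(0) = 0
G(1) = mex{} = 0
G(2) = mex{} = 0
G(3) = mex{} = 0
G(4) = mex{} = 0
G(5) = mex{0} = 1
G(6) = mex{0} = 1
G(7) = mex{0,0} = 1
G(8) = mex{0,0} = 1
G(9) = mex{0,0} = 1
G(10) = mex{1,0} = 2
G(11) = mex{1,0} = 2
G(12) = mex{1,1} = 0
G(13) = mex{1,1} = 0
G(14) = mex{1,1} = 0
G(15) = mex{2,1} = 0
G(16) = mex{2,1} = 0
G(17) = mex{0,2} = 1
G(18) = mex{0,2} = 1
G(19) = mex{0,0} = 1
G_A(19) = 1.
Heap B, S = {2, 4, 6, 7, 8}:
n :  0  1  2  3  4  5  6  7  8  9 10 11 12 13 14 15 16 17 18 19
G :  0  0  1  1  2  2  3  3  4  4  0  0  1  1  2  2  3  3  4  4
G_B(19) = 4.
Combined Grundy value = 1 ⊕ 4 = 5.
A winning move leaves total XOR = 0, i.e. changes one component's Grundy value g to g ⊕ X where X is the current total.
Heap A: need g' = 1⊕5 = 4. Options: 19−5→G=0, 19−7→G=0. Hits: 0.
Heap B: need g' = 4⊕5 = 1. Options: 19−2→G=3, 19−4→G=2, 19−6→G=1, 19−7→G=1, 19−8→G=0. Hits: 2.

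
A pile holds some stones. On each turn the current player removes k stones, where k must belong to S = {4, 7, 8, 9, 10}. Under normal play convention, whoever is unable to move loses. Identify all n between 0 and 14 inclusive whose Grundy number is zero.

G(0) = 0
G(1) = mex{} = 0
G(2) = mex{} = 0
G(3) = mex{} = 0
G(4) = mex{0} = 1
G(5) = mex{0} = 1
G(6) = mex{0} = 1
G(7) = mex{0,0} = 1
G(8) = mex{1,0,0} = 2
G(9) = mex{1,0,0,0} = 2
G(10) = mex{1,0,0,0,0} = 2
G(11) = mex{1,1,0,0,0} = 2
G(12) = mex{2,1,1,0,0} = 3
G(13) = mex{2,1,1,1,0} = 3
G(14) = mex{2,1,1,1,1} = 0
P-positions are exactly the n with G(n) = 0.

0, 1, 2, 3, 14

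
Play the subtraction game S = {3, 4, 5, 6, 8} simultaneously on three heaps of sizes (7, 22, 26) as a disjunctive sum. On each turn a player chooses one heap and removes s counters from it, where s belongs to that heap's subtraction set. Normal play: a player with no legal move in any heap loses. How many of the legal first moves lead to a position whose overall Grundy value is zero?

3

All heaps use S = {3, 4, 5, 6, 8}:
n :  0  1  2  3  4  5  6  7  8  9 10 11 12 13 14 15 16 17 18 19 20 21 22 23 24 25 26
G :  0  0  0  1  1  1  2  2  2  3  3  0  0  0  1  1  1  2  2  2  3  3  0  0  0  1  1
Heap A: G(7) = 2.
Heap B: G(22) = 0.
Heap C: G(26) = 1.
Combined Grundy value = 2 ⊕ 0 ⊕ 1 = 3.
A winning move leaves total XOR = 0, i.e. changes one component's Grundy value g to g ⊕ X where X is the current total.
Heap A: need g' = 2⊕3 = 1. Options: 7−3→G=1, 7−4→G=1, 7−5→G=0, 7−6→G=0. Hits: 2.
Heap B: need g' = 0⊕3 = 3. Options: 22−3→G=2, 22−4→G=2, 22−5→G=2, 22−6→G=1, 22−8→G=1. Hits: 0.
Heap C: need g' = 1⊕3 = 2. Options: 26−3→G=0, 26−4→G=0, 26−5→G=3, 26−6→G=3, 26−8→G=2. Hits: 1.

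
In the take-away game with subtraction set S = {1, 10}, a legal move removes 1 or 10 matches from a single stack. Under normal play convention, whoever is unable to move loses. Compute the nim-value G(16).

n :  0  1  2  3  4  5  6  7  8  9 10 11 12 13 14 15 16
G :  0  1  0  1  0  1  0  1  0  1  2  0  1  0  1  0  1

1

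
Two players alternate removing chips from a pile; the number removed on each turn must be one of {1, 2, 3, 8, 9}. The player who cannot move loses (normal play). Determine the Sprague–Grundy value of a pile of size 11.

n :  0  1  2  3  4  5  6  7  8  9 10 11
G :  0  1  2  3  0  1  2  3  4  5  0  1

1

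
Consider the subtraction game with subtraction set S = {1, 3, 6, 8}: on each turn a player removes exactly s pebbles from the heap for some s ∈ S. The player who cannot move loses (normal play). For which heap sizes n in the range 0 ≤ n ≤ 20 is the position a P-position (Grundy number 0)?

0, 2, 4, 9, 11, 13, 18, 20

G(0) = 0
G(1) = mex{0} = 1
G(2) = mex{1} = 0
G(3) = mex{0,0} = 1
G(4) = mex{1,1} = 0
G(5) = mex{0,0} = 1
G(6) = mex{1,1,0} = 2
G(7) = mex{2,0,1} = 3
G(8) = mex{3,1,0,0} = 2
G(9) = mex{2,2,1,1} = 0
G(10) = mex{0,3,0,0} = 1
G(11) = mex{1,2,1,1} = 0
G(12) = mex{0,0,2,0} = 1
G(13) = mex{1,1,3,1} = 0
G(14) = mex{0,0,2,2} = 1
G(15) = mex{1,1,0,3} = 2
G(16) = mex{2,0,1,2} = 3
G(17) = mex{3,1,0,0} = 2
G(18) = mex{2,2,1,1} = 0
G(19) = mex{0,3,0,0} = 1
G(20) = mex{1,2,1,1} = 0
P-positions are exactly the n with G(n) = 0.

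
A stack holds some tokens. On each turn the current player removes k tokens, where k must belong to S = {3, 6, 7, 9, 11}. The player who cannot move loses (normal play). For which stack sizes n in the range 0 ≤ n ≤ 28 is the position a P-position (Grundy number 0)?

0, 1, 2, 14, 15, 16, 28

G(0) = 0
G(1) = mex{} = 0
G(2) = mex{} = 0
G(3) = mex{0} = 1
G(4) = mex{0} = 1
G(5) = mex{0} = 1
G(6) = mex{1,0} = 2
G(7) = mex{1,0,0} = 2
G(8) = mex{1,0,0} = 2
G(9) = mex{2,1,0,0} = 3
G(10) = mex{2,1,1,0} = 3
G(11) = mex{2,1,1,0,0} = 3
G(12) = mex{3,2,1,1,0} = 4
G(13) = mex{3,2,2,1,0} = 4
G(14) = mex{3,2,2,1,1} = 0
G(15) = mex{4,3,2,2,1} = 0
G(16) = mex{4,3,3,2,1} = 0
G(17) = mex{0,3,3,2,2} = 1
G(18) = mex{0,4,3,3,2} = 1
G(19) = mex{0,4,4,3,2} = 1
G(20) = mex{1,0,4,3,3} = 2
G(21) = mex{1,0,0,4,3} = 2
G(22) = mex{1,0,0,4,3} = 2
G(23) = mex{2,1,0,0,4} = 3
G(24) = mex{2,1,1,0,4} = 3
G(25) = mex{2,1,1,0,0} = 3
G(26) = mex{3,2,1,1,0} = 4
G(27) = mex{3,2,2,1,0} = 4
G(28) = mex{3,2,2,1,1} = 0
P-positions are exactly the n with G(n) = 0.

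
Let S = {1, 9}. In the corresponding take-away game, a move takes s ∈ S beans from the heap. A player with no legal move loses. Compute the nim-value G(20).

G(0) = 0
G(1) = mex{0} = 1
G(2) = mex{1} = 0
G(3) = mex{0} = 1
G(4) = mex{1} = 0
G(5) = mex{0} = 1
G(6) = mex{1} = 0
G(7) = mex{0} = 1
G(8) = mex{1} = 0
G(9) = mex{0,0} = 1
G(10) = mex{1,1} = 0
G(11) = mex{0,0} = 1
G(12) = mex{1,1} = 0
G(13) = mex{0,0} = 1
G(14) = mex{1,1} = 0
G(15) = mex{0,0} = 1
G(16) = mex{1,1} = 0
G(17) = mex{0,0} = 1
G(18) = mex{1,1} = 0
G(19) = mex{0,0} = 1
G(20) = mex{1,1} = 0

0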